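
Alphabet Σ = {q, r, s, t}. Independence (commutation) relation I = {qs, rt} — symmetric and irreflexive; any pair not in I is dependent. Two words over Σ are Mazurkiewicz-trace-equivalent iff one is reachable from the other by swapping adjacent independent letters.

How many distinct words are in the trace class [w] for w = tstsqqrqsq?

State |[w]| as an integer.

0(t) covers ∅
1(s) covers 0:t
2(t) covers 1:s
3(s) covers 2:t
4(q) covers 2:t
5(q) covers 4:q
6(r) covers 3:s, 5:q
7(q) covers 6:r
8(s) covers 6:r
9(q) covers 7:q
floor of heap: 0:t
completions by unplaced set U, small U first (add the entries for U minus each lowest piece of U):
  |U|=1: {8}:1  {9}:1
  |U|=2: {7,9}:1  {8,9}:2
  |U|=3: {7,8,9}:3
  |U|=4: {6,7,8,9}:3
  |U|=5: {3,6,7,8,9}:3  {5,6,7,8,9}:3
  |U|=6: {3,5,6,7,8,9}:6  {4,5,6,7,8,9}:3
  |U|=7: {3,4,5,6,7,8,9}:9
  |U|=8: {2,3,4,5,6,7,8,9}:9
  start at 0(t): 9

9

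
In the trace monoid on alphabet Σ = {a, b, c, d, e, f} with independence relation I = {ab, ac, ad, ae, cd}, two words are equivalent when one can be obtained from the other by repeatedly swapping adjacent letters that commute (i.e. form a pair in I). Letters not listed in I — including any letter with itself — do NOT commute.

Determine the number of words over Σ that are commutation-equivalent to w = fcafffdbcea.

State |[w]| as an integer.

10

piece 0:f — minimal
piece 1:c rests on {0:f}
piece 2:a rests on {0:f}
piece 3:f rests on {1:c, 2:a}
piece 4:f rests on {3:f}
piece 5:f rests on {4:f}
piece 6:d rests on {5:f}
piece 7:b rests on {6:d}
piece 8:c rests on {7:b}
piece 9:e rests on {8:c}
piece 10:a rests on {5:f}
minimal pieces: {0:f}
ways to finish when only these pieces remain (= sum over removing one remaining piece with nothing left below it):
  1 left: {9}→1  {10}→1
  2 left: {8,9}→1  {9,10}→2
  3 left: {7,8,9}→1  {8,9,10}→3
  4 left: {6,7,8,9}→1  {7,8,9,10}→4
  5 left: {6,7,8,9,10}→5
  6 left: {5,6,7,8,9,10}→5
  7 left: {4,5,6,7,8,9,10}→5
  8 left: {3,4,5,6,7,8,9,10}→5
  9 left: {1,3,4,5,6,7,8,9,10}→5  {2,3,4,5,6,7,8,9,10}→5
  placing 0:f first → 10 extensions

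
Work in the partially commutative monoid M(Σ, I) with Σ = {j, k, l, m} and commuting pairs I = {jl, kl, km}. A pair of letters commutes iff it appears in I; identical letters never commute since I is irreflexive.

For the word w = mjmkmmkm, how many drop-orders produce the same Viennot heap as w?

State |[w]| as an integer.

15

drop 0:m onto floor
drop 1:j onto {0:m}
drop 2:m onto {1:j}
drop 3:k onto {1:j}
drop 4:m onto {2:m}
drop 5:m onto {4:m}
drop 6:k onto {3:k}
drop 7:m onto {5:m}
ground layer = {0:m}
drop-orders for the pieces not yet dropped (sum over which currently-grounded one goes next):
  1 to go: {6} 1  {7} 1
  2 to go: {3,6} 1  {5,7} 1  {6,7} 2
  3 to go: {3,6,7} 3  {4,5,7} 1  {5,6,7} 3
  4 to go: {2,4,5,7} 1  {3,5,6,7} 6  {4,5,6,7} 4
  5 to go: {2,4,5,6,7} 5  {3,4,5,6,7} 10
  6 to go: {2,3,4,5,6,7} 15
  if 0:m drops first: 15 orders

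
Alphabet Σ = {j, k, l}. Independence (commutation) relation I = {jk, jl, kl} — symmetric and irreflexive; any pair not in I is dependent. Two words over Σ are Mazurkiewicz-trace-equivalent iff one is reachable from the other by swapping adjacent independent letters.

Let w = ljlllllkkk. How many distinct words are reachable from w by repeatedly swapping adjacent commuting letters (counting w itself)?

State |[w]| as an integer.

drop 0:l onto floor
drop 1:j onto floor
drop 2:l onto {0:l}
drop 3:l onto {2:l}
drop 4:l onto {3:l}
drop 5:l onto {4:l}
drop 6:l onto {5:l}
drop 7:k onto floor
drop 8:k onto {7:k}
drop 9:k onto {8:k}
ground layer = {0:l, 1:j, 7:k}
drop-orders for the pieces not yet dropped (sum over which currently-grounded one goes next):
  1 to go: {1} 1  {6} 1  {9} 1
  2 to go: {1,6} 2  {1,9} 2  {5,6} 1  {6,9} 2  {8,9} 1
  3 to go: {1,5,6} 3  {1,6,9} 6  {1,8,9} 3  {4,5,6} 1  {5,6,9} 3  {6,8,9} 3  {7,8,9} 1
  4 to go: {1,4,5,6} 4  {1,5,6,9} 12  {1,6,8,9} 12  {1,7,8,9} 4  {3,4,5,6} 1  {4,5,6,9} 4  {5,6,8,9} 6  {6,7,8,9} 4
  5 to go: {1,3,4,5,6} 5  {1,4,5,6,9} 20  {1,5,6,8,9} 30  {1,6,7,8,9} 20  {2,3,4,5,6} 1  {3,4,5,6,9} 5  {4,5,6,8,9} 10  {5,6,7,8,9} 10
  6 to go: {0,2,3,4,5,6} 1  {1,2,3,4,5,6} 6  {1,3,4,5,6,9} 30  {1,4,5,6,8,9} 60  {1,5,6,7,8,9} 60  {2,3,4,5,6,9} 6  {3,4,5,6,8,9} 15  {4,5,6,7,8,9} 20
  7 to go: {0,1,2,3,4,5,6} 7  {0,2,3,4,5,6,9} 7  {1,2,3,4,5,6,9} 42  {1,3,4,5,6,8,9} 105  {1,4,5,6,7,8,9} 140  {2,3,4,5,6,8,9} 21  {3,4,5,6,7,8,9} 35
  8 to go: {0,1,2,3,4,5,6,9} 56  {0,2,3,4,5,6,8,9} 28  {1,2,3,4,5,6,8,9} 168  {1,3,4,5,6,7,8,9} 280  {2,3,4,5,6,7,8,9} 56
  if 0:l drops first: 504 orders
  if 1:j drops first: 84 orders
  if 7:k drops first: 252 orders
heap linearizations: 840

840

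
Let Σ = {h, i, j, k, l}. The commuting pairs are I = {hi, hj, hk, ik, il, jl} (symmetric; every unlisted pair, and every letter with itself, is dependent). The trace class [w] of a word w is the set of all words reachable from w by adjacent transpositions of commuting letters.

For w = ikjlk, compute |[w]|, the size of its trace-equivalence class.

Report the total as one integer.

5

drop 0:i onto floor
drop 1:k onto floor
drop 2:j onto {0:i, 1:k}
drop 3:l onto {1:k}
drop 4:k onto {2:j, 3:l}
ground layer = {0:i, 1:k}
drop-orders for the pieces not yet dropped (sum over which currently-grounded one goes next):
  1 to go: {4} 1
  2 to go: {2,4} 1  {3,4} 1
  3 to go: {0,2,4} 1  {2,3,4} 2
  if 0:i drops first: 2 orders
  if 1:k drops first: 3 orders
heap linearizations: 5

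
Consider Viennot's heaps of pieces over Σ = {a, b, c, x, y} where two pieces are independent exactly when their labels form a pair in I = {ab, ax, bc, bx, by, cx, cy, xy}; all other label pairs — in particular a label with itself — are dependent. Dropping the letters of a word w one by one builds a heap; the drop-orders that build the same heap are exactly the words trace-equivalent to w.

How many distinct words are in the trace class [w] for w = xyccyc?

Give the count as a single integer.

60

0(x) covers ∅
1(y) covers ∅
2(c) covers ∅
3(c) covers 2:c
4(y) covers 1:y
5(c) covers 3:c
floor of heap: 0:x, 1:y, 2:c
completions by unplaced set U, small U first (add the entries for U minus each lowest piece of U):
  |U|=1: {0}:1  {4}:1  {5}:1
  |U|=2: {0,4}:2  {0,5}:2  {1,4}:1  {3,5}:1  {4,5}:2
  |U|=3: {0,1,4}:3  {0,3,5}:3  {0,4,5}:6  {1,4,5}:3  {2,3,5}:1  {3,4,5}:3
  |U|=4: {0,1,4,5}:12  {0,2,3,5}:4  {0,3,4,5}:12  {1,3,4,5}:6  {2,3,4,5}:4
  start at 0(x): 10
  start at 1(y): 20
  start at 2(c): 30
sum over floor = 60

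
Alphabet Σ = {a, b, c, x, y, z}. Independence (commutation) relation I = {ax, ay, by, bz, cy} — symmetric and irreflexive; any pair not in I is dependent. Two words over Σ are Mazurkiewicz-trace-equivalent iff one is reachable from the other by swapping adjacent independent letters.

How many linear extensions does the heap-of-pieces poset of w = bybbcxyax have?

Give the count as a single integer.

drop 0:b onto floor
drop 1:y onto floor
drop 2:b onto {0:b}
drop 3:b onto {2:b}
drop 4:c onto {3:b}
drop 5:x onto {1:y, 4:c}
drop 6:y onto {5:x}
drop 7:a onto {4:c}
drop 8:x onto {6:y}
ground layer = {0:b, 1:y}
drop-orders for the pieces not yet dropped (sum over which currently-grounded one goes next):
  1 to go: {7} 1  {8} 1
  2 to go: {6,8} 1  {7,8} 2
  3 to go: {5,6,8} 1  {6,7,8} 3
  4 to go: {1,5,6,8} 1  {5,6,7,8} 4
  5 to go: {1,5,6,7,8} 5  {4,5,6,7,8} 4
  6 to go: {1,4,5,6,7,8} 9  {3,4,5,6,7,8} 4
  7 to go: {1,3,4,5,6,7,8} 13  {2,3,4,5,6,7,8} 4
  if 0:b drops first: 17 orders
  if 1:y drops first: 4 orders
heap linearizations: 21

21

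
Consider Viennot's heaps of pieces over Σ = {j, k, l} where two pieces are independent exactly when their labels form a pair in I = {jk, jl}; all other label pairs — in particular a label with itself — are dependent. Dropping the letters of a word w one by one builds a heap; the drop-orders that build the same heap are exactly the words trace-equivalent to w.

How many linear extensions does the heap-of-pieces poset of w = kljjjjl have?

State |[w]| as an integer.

0(k) covers ∅
1(l) covers 0:k
2(j) covers ∅
3(j) covers 2:j
4(j) covers 3:j
5(j) covers 4:j
6(l) covers 1:l
floor of heap: 0:k, 2:j
completions by unplaced set U, small U first (add the entries for U minus each lowest piece of U):
  |U|=1: {5}:1  {6}:1
  |U|=2: {1,6}:1  {4,5}:1  {5,6}:2
  |U|=3: {0,1,6}:1  {1,5,6}:3  {3,4,5}:1  {4,5,6}:3
  |U|=4: {0,1,5,6}:4  {1,4,5,6}:6  {2,3,4,5}:1  {3,4,5,6}:4
  |U|=5: {0,1,4,5,6}:10  {1,3,4,5,6}:10  {2,3,4,5,6}:5
  start at 0(k): 15
  start at 2(j): 20
sum over floor = 35

35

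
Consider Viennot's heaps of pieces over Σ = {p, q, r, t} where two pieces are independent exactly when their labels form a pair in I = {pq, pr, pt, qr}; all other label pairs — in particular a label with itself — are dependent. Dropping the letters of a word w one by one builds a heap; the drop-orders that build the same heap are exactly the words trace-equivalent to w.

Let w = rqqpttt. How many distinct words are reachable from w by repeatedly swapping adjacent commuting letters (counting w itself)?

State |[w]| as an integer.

21

#0=r has no predecessor
#1=q has no predecessor
#2=q depends on [1:q]
#3=p has no predecessor
#4=t depends on [0:r, 2:q]
#5=t depends on [4:t]
#6=t depends on [5:t]
sources: [0:r, 1:q, 3:p]
N(rest) = Σ N(rest − s) over sources s of rest; N(one piece) = 1:
  size 1 → [3]=1  [6]=1
  size 2 → [3,6]=2  [5,6]=1
  size 3 → [3,5,6]=3  [4,5,6]=1
  size 4 → [0,4,5,6]=1  [2,4,5,6]=1  [3,4,5,6]=4
  size 5 → [0,2,4,5,6]=2  [0,3,4,5,6]=5  [1,2,4,5,6]=1  [2,3,4,5,6]=5
  first=0(r) contributes 6
  first=1(q) contributes 12
  first=3(p) contributes 3
|[w]| = 21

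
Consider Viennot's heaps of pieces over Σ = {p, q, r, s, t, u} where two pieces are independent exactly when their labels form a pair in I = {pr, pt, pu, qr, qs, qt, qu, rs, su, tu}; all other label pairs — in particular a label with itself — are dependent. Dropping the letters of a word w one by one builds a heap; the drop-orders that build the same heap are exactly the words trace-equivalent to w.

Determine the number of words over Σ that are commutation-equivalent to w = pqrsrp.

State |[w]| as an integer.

30

piece 0:p — minimal
piece 1:q rests on {0:p}
piece 2:r — minimal
piece 3:s rests on {0:p}
piece 4:r rests on {2:r}
piece 5:p rests on {1:q, 3:s}
minimal pieces: {0:p, 2:r}
ways to finish when only these pieces remain (= sum over removing one remaining piece with nothing left below it):
  1 left: {4}→1  {5}→1
  2 left: {1,5}→1  {2,4}→1  {3,5}→1  {4,5}→2
  3 left: {1,3,5}→2  {1,4,5}→3  {2,4,5}→3  {3,4,5}→3
  4 left: {0,1,3,5}→2  {1,2,4,5}→6  {1,3,4,5}→8  {2,3,4,5}→6
  placing 0:p first → 20 extensions
  placing 2:r first → 10 extensions
total linear extensions = 30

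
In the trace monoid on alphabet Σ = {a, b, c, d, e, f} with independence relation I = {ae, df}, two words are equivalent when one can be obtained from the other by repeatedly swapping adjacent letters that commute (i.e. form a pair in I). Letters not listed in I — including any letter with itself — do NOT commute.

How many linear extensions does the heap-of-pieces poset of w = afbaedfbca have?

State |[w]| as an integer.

4

0(a) covers ∅
1(f) covers 0:a
2(b) covers 1:f
3(a) covers 2:b
4(e) covers 2:b
5(d) covers 3:a, 4:e
6(f) covers 3:a, 4:e
7(b) covers 5:d, 6:f
8(c) covers 7:b
9(a) covers 8:c
floor of heap: 0:a
completions by unplaced set U, small U first (add the entries for U minus each lowest piece of U):
  |U|=1: {9}:1
  |U|=2: {8,9}:1
  |U|=3: {7,8,9}:1
  |U|=4: {5,7,8,9}:1  {6,7,8,9}:1
  |U|=5: {5,6,7,8,9}:2
  |U|=6: {3,5,6,7,8,9}:2  {4,5,6,7,8,9}:2
  |U|=7: {3,4,5,6,7,8,9}:4
  |U|=8: {2,3,4,5,6,7,8,9}:4
  start at 0(a): 4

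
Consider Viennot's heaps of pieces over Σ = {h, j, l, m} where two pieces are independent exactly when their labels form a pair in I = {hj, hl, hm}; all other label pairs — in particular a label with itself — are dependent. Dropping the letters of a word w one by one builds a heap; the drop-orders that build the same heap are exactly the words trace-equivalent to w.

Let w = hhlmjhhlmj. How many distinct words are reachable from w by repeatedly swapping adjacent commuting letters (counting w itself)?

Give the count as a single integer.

210

0(h) covers ∅
1(h) covers 0:h
2(l) covers ∅
3(m) covers 2:l
4(j) covers 3:m
5(h) covers 1:h
6(h) covers 5:h
7(l) covers 4:j
8(m) covers 7:l
9(j) covers 8:m
floor of heap: 0:h, 2:l
completions by unplaced set U, small U first (add the entries for U minus each lowest piece of U):
  |U|=1: {6}:1  {9}:1
  |U|=2: {5,6}:1  {6,9}:2  {8,9}:1
  |U|=3: {1,5,6}:1  {5,6,9}:3  {6,8,9}:3  {7,8,9}:1
  |U|=4: {0,1,5,6}:1  {1,5,6,9}:4  {4,7,8,9}:1  {5,6,8,9}:6  {6,7,8,9}:4
  |U|=5: {0,1,5,6,9}:5  {1,5,6,8,9}:10  {3,4,7,8,9}:1  {4,6,7,8,9}:5  {5,6,7,8,9}:10
  |U|=6: {0,1,5,6,8,9}:15  {1,5,6,7,8,9}:20  {2,3,4,7,8,9}:1  {3,4,6,7,8,9}:6  {4,5,6,7,8,9}:15
  |U|=7: {0,1,5,6,7,8,9}:35  {1,4,5,6,7,8,9}:35  {2,3,4,6,7,8,9}:7  {3,4,5,6,7,8,9}:21
  |U|=8: {0,1,4,5,6,7,8,9}:70  {1,3,4,5,6,7,8,9}:56  {2,3,4,5,6,7,8,9}:28
  start at 0(h): 84
  start at 2(l): 126
sum over floor = 210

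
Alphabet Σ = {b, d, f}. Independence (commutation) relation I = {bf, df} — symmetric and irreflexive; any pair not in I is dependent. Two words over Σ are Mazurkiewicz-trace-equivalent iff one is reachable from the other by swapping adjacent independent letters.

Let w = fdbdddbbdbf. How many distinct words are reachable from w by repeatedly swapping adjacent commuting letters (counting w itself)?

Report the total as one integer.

0(f) covers ∅
1(d) covers ∅
2(b) covers 1:d
3(d) covers 2:b
4(d) covers 3:d
5(d) covers 4:d
6(b) covers 5:d
7(b) covers 6:b
8(d) covers 7:b
9(b) covers 8:d
10(f) covers 0:f
floor of heap: 0:f, 1:d
completions by unplaced set U, small U first (add the entries for U minus each lowest piece of U):
  |U|=1: {9}:1  {10}:1
  |U|=2: {0,10}:1  {8,9}:1  {9,10}:2
  |U|=3: {0,9,10}:3  {7,8,9}:1  {8,9,10}:3
  |U|=4: {0,8,9,10}:6  {6,7,8,9}:1  {7,8,9,10}:4
  |U|=5: {0,7,8,9,10}:10  {5,6,7,8,9}:1  {6,7,8,9,10}:5
  |U|=6: {0,6,7,8,9,10}:15  {4,5,6,7,8,9}:1  {5,6,7,8,9,10}:6
  |U|=7: {0,5,6,7,8,9,10}:21  {3,4,5,6,7,8,9}:1  {4,5,6,7,8,9,10}:7
  |U|=8: {0,4,5,6,7,8,9,10}:28  {2,3,4,5,6,7,8,9}:1  {3,4,5,6,7,8,9,10}:8
  |U|=9: {0,3,4,5,6,7,8,9,10}:36  {1,2,3,4,5,6,7,8,9}:1  {2,3,4,5,6,7,8,9,10}:9
  start at 0(f): 10
  start at 1(d): 45
sum over floor = 55

55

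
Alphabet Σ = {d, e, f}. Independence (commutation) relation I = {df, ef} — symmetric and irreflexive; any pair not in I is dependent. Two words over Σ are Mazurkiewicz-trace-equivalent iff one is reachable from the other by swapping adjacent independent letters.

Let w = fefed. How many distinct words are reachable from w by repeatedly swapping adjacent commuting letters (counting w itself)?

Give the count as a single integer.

#0=f has no predecessor
#1=e has no predecessor
#2=f depends on [0:f]
#3=e depends on [1:e]
#4=d depends on [3:e]
sources: [0:f, 1:e]
N(rest) = Σ N(rest − s) over sources s of rest; N(one piece) = 1:
  size 1 → [2]=1  [4]=1
  size 2 → [0,2]=1  [2,4]=2  [3,4]=1
  size 3 → [0,2,4]=3  [1,3,4]=1  [2,3,4]=3
  first=0(f) contributes 4
  first=1(e) contributes 6
|[w]| = 10

10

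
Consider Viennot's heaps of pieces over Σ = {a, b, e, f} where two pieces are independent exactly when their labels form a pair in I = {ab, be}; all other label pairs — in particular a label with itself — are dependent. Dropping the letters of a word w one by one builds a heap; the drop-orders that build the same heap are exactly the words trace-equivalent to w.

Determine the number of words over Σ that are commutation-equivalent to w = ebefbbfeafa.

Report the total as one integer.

drop 0:e onto floor
drop 1:b onto floor
drop 2:e onto {0:e}
drop 3:f onto {1:b, 2:e}
drop 4:b onto {3:f}
drop 5:b onto {4:b}
drop 6:f onto {5:b}
drop 7:e onto {6:f}
drop 8:a onto {7:e}
drop 9:f onto {8:a}
drop 10:a onto {9:f}
ground layer = {0:e, 1:b}
drop-orders for the pieces not yet dropped (sum over which currently-grounded one goes next):
  1 to go: {10} 1
  2 to go: {9,10} 1
  3 to go: {8,9,10} 1
  4 to go: {7,8,9,10} 1
  5 to go: {6,7,8,9,10} 1
  6 to go: {5,6,7,8,9,10} 1
  7 to go: {4,5,6,7,8,9,10} 1
  8 to go: {3,4,5,6,7,8,9,10} 1
  9 to go: {1,3,4,5,6,7,8,9,10} 1  {2,3,4,5,6,7,8,9,10} 1
  if 0:e drops first: 2 orders
  if 1:b drops first: 1 orders
heap linearizations: 3

3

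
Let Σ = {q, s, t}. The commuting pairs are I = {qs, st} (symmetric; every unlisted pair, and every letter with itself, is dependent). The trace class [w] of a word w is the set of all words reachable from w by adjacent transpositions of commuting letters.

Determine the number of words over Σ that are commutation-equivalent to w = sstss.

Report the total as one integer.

drop 0:s onto floor
drop 1:s onto {0:s}
drop 2:t onto floor
drop 3:s onto {1:s}
drop 4:s onto {3:s}
ground layer = {0:s, 2:t}
drop-orders for the pieces not yet dropped (sum over which currently-grounded one goes next):
  1 to go: {2} 1  {4} 1
  2 to go: {2,4} 2  {3,4} 1
  3 to go: {1,3,4} 1  {2,3,4} 3
  if 0:s drops first: 4 orders
  if 2:t drops first: 1 orders
heap linearizations: 5

5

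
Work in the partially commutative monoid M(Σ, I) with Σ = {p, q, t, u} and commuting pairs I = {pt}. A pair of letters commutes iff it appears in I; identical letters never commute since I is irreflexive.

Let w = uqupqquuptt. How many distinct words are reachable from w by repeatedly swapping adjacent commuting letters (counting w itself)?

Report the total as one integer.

0(u) covers ∅
1(q) covers 0:u
2(u) covers 1:q
3(p) covers 2:u
4(q) covers 3:p
5(q) covers 4:q
6(u) covers 5:q
7(u) covers 6:u
8(p) covers 7:u
9(t) covers 7:u
10(t) covers 9:t
floor of heap: 0:u
completions by unplaced set U, small U first (add the entries for U minus each lowest piece of U):
  |U|=1: {8}:1  {10}:1
  |U|=2: {8,10}:2  {9,10}:1
  |U|=3: {8,9,10}:3
  |U|=4: {7,8,9,10}:3
  |U|=5: {6,7,8,9,10}:3
  |U|=6: {5,6,7,8,9,10}:3
  |U|=7: {4,5,6,7,8,9,10}:3
  |U|=8: {3,4,5,6,7,8,9,10}:3
  |U|=9: {2,3,4,5,6,7,8,9,10}:3
  start at 0(u): 3

3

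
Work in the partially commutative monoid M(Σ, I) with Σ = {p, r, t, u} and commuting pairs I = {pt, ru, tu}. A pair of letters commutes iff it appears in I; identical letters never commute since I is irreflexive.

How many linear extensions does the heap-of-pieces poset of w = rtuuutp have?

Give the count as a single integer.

34

#0=r has no predecessor
#1=t depends on [0:r]
#2=u has no predecessor
#3=u depends on [2:u]
#4=u depends on [3:u]
#5=t depends on [1:t]
#6=p depends on [0:r, 4:u]
sources: [0:r, 2:u]
N(rest) = Σ N(rest − s) over sources s of rest; N(one piece) = 1:
  size 1 → [5]=1  [6]=1
  size 2 → [1,5]=1  [4,6]=1  [5,6]=2
  size 3 → [1,5,6]=3  [3,4,6]=1  [4,5,6]=3
  size 4 → [0,1,5,6]=3  [1,4,5,6]=6  [2,3,4,6]=1  [3,4,5,6]=4
  size 5 → [0,1,4,5,6]=9  [1,3,4,5,6]=10  [2,3,4,5,6]=5
  first=0(r) contributes 15
  first=2(u) contributes 19
|[w]| = 34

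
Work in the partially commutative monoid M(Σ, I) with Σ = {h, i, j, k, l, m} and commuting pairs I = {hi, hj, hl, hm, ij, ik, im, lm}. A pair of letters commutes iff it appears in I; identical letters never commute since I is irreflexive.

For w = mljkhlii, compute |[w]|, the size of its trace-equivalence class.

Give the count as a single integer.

8

piece 0:m — minimal
piece 1:l — minimal
piece 2:j rests on {0:m, 1:l}
piece 3:k rests on {2:j}
piece 4:h rests on {3:k}
piece 5:l rests on {3:k}
piece 6:i rests on {5:l}
piece 7:i rests on {6:i}
minimal pieces: {0:m, 1:l}
ways to finish when only these pieces remain (= sum over removing one remaining piece with nothing left below it):
  1 left: {4}→1  {7}→1
  2 left: {4,7}→2  {6,7}→1
  3 left: {4,6,7}→3  {5,6,7}→1
  4 left: {4,5,6,7}→4
  5 left: {3,4,5,6,7}→4
  6 left: {2,3,4,5,6,7}→4
  placing 0:m first → 4 extensions
  placing 1:l first → 4 extensions
total linear extensions = 8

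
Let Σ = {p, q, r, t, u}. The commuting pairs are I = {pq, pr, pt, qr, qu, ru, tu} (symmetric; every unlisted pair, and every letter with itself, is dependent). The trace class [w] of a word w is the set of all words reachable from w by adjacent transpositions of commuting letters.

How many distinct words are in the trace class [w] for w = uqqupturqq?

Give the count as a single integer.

630

#0=u has no predecessor
#1=q has no predecessor
#2=q depends on [1:q]
#3=u depends on [0:u]
#4=p depends on [3:u]
#5=t depends on [2:q]
#6=u depends on [4:p]
#7=r depends on [5:t]
#8=q depends on [5:t]
#9=q depends on [8:q]
sources: [0:u, 1:q]
N(rest) = Σ N(rest − s) over sources s of rest; N(one piece) = 1:
  size 1 → [6]=1  [7]=1  [9]=1
  size 2 → [4,6]=1  [6,7]=2  [6,9]=2  [7,9]=2  [8,9]=1
  size 3 → [3,4,6]=1  [4,6,7]=3  [4,6,9]=3  [6,7,9]=6  [6,8,9]=3  [7,8,9]=3
  size 4 → [0,3,4,6]=1  [3,4,6,7]=4  [3,4,6,9]=4  [4,6,7,9]=12  [4,6,8,9]=6  [5,7,8,9]=3  [6,7,8,9]=12
  size 5 → [0,3,4,6,7]=5  [0,3,4,6,9]=5  [2,5,7,8,9]=3  [3,4,6,7,9]=20  [3,4,6,8,9]=10  [4,6,7,8,9]=30  [5,6,7,8,9]=15
  size 6 → [0,3,4,6,7,9]=30  [0,3,4,6,8,9]=15  [1,2,5,7,8,9]=3  [2,5,6,7,8,9]=18  [3,4,6,7,8,9]=60  [4,5,6,7,8,9]=45
  size 7 → [0,3,4,6,7,8,9]=105  [1,2,5,6,7,8,9]=21  [2,4,5,6,7,8,9]=63  [3,4,5,6,7,8,9]=105
  size 8 → [0,3,4,5,6,7,8,9]=210  [1,2,4,5,6,7,8,9]=84  [2,3,4,5,6,7,8,9]=168
  first=0(u) contributes 252
  first=1(q) contributes 378
|[w]| = 630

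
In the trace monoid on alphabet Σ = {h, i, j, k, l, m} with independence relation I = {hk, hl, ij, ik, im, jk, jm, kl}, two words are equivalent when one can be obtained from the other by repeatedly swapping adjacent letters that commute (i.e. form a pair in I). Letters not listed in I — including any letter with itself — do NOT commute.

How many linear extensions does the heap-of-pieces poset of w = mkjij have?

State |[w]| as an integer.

30

0(m) covers ∅
1(k) covers 0:m
2(j) covers ∅
3(i) covers ∅
4(j) covers 2:j
floor of heap: 0:m, 2:j, 3:i
completions by unplaced set U, small U first (add the entries for U minus each lowest piece of U):
  |U|=1: {1}:1  {3}:1  {4}:1
  |U|=2: {0,1}:1  {1,3}:2  {1,4}:2  {2,4}:1  {3,4}:2
  |U|=3: {0,1,3}:3  {0,1,4}:3  {1,2,4}:3  {1,3,4}:6  {2,3,4}:3
  start at 0(m): 12
  start at 2(j): 12
  start at 3(i): 6
sum over floor = 30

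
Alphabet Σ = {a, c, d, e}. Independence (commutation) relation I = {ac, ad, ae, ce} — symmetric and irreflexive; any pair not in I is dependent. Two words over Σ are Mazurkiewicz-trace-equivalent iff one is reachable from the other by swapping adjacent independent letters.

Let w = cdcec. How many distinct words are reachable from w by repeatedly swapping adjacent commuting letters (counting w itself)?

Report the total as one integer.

piece 0:c — minimal
piece 1:d rests on {0:c}
piece 2:c rests on {1:d}
piece 3:e rests on {1:d}
piece 4:c rests on {2:c}
minimal pieces: {0:c}
ways to finish when only these pieces remain (= sum over removing one remaining piece with nothing left below it):
  1 left: {3}→1  {4}→1
  2 left: {2,4}→1  {3,4}→2
  3 left: {2,3,4}→3
  placing 0:c first → 3 extensions

3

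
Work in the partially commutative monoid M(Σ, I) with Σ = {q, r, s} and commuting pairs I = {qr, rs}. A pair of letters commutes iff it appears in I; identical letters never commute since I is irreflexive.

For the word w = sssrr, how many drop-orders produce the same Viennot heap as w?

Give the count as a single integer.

10

piece 0:s — minimal
piece 1:s rests on {0:s}
piece 2:s rests on {1:s}
piece 3:r — minimal
piece 4:r rests on {3:r}
minimal pieces: {0:s, 3:r}
ways to finish when only these pieces remain (= sum over removing one remaining piece with nothing left below it):
  1 left: {2}→1  {4}→1
  2 left: {1,2}→1  {2,4}→2  {3,4}→1
  3 left: {0,1,2}→1  {1,2,4}→3  {2,3,4}→3
  placing 0:s first → 6 extensions
  placing 3:r first → 4 extensions
total linear extensions = 10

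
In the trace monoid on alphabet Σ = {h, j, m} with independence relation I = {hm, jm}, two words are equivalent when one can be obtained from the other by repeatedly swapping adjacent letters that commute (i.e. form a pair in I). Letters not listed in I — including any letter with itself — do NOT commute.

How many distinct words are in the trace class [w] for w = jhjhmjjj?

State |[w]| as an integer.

8

#0=j has no predecessor
#1=h depends on [0:j]
#2=j depends on [1:h]
#3=h depends on [2:j]
#4=m has no predecessor
#5=j depends on [3:h]
#6=j depends on [5:j]
#7=j depends on [6:j]
sources: [0:j, 4:m]
N(rest) = Σ N(rest − s) over sources s of rest; N(one piece) = 1:
  size 1 → [4]=1  [7]=1
  size 2 → [4,7]=2  [6,7]=1
  size 3 → [4,6,7]=3  [5,6,7]=1
  size 4 → [3,5,6,7]=1  [4,5,6,7]=4
  size 5 → [2,3,5,6,7]=1  [3,4,5,6,7]=5
  size 6 → [1,2,3,5,6,7]=1  [2,3,4,5,6,7]=6
  first=0(j) contributes 7
  first=4(m) contributes 1
|[w]| = 8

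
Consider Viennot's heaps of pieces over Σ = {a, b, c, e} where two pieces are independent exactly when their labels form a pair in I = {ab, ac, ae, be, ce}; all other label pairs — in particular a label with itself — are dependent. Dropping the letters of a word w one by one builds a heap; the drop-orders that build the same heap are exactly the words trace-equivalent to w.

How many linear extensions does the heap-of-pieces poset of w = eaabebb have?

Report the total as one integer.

210

drop 0:e onto floor
drop 1:a onto floor
drop 2:a onto {1:a}
drop 3:b onto floor
drop 4:e onto {0:e}
drop 5:b onto {3:b}
drop 6:b onto {5:b}
ground layer = {0:e, 1:a, 3:b}
drop-orders for the pieces not yet dropped (sum over which currently-grounded one goes next):
  1 to go: {2} 1  {4} 1  {6} 1
  2 to go: {0,4} 1  {1,2} 1  {2,4} 2  {2,6} 2  {4,6} 2  {5,6} 1
  3 to go: {0,2,4} 3  {0,4,6} 3  {1,2,4} 3  {1,2,6} 3  {2,4,6} 6  {2,5,6} 3  {3,5,6} 1  {4,5,6} 3
  4 to go: {0,1,2,4} 6  {0,2,4,6} 12  {0,4,5,6} 6  {1,2,4,6} 12  {1,2,5,6} 6  {2,3,5,6} 4  {2,4,5,6} 12  {3,4,5,6} 4
  5 to go: {0,1,2,4,6} 30  {0,2,4,5,6} 30  {0,3,4,5,6} 10  {1,2,3,5,6} 10  {1,2,4,5,6} 30  {2,3,4,5,6} 20
  if 0:e drops first: 60 orders
  if 1:a drops first: 60 orders
  if 3:b drops first: 90 orders
heap linearizations: 210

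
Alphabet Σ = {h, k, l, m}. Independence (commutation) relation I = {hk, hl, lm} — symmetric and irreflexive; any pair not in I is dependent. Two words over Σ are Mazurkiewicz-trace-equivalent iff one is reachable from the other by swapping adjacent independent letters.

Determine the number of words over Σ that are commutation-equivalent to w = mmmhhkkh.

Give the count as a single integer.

piece 0:m — minimal
piece 1:m rests on {0:m}
piece 2:m rests on {1:m}
piece 3:h rests on {2:m}
piece 4:h rests on {3:h}
piece 5:k rests on {2:m}
piece 6:k rests on {5:k}
piece 7:h rests on {4:h}
minimal pieces: {0:m}
ways to finish when only these pieces remain (= sum over removing one remaining piece with nothing left below it):
  1 left: {6}→1  {7}→1
  2 left: {4,7}→1  {5,6}→1  {6,7}→2
  3 left: {3,4,7}→1  {4,6,7}→3  {5,6,7}→3
  4 left: {3,4,6,7}→4  {4,5,6,7}→6
  5 left: {3,4,5,6,7}→10
  6 left: {2,3,4,5,6,7}→10
  placing 0:m first → 10 extensions

10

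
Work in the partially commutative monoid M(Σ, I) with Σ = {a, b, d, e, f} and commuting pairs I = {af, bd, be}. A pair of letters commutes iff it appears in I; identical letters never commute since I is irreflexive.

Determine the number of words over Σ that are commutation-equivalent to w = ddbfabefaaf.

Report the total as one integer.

72

piece 0:d — minimal
piece 1:d rests on {0:d}
piece 2:b — minimal
piece 3:f rests on {1:d, 2:b}
piece 4:a rests on {1:d, 2:b}
piece 5:b rests on {3:f, 4:a}
piece 6:e rests on {3:f, 4:a}
piece 7:f rests on {5:b, 6:e}
piece 8:a rests on {5:b, 6:e}
piece 9:a rests on {8:a}
piece 10:f rests on {7:f}
minimal pieces: {0:d, 2:b}
ways to finish when only these pieces remain (= sum over removing one remaining piece with nothing left below it):
  1 left: {9}→1  {10}→1
  2 left: {7,10}→1  {8,9}→1  {9,10}→2
  3 left: {7,9,10}→3  {8,9,10}→3
  4 left: {7,8,9,10}→6
  5 left: {5,7,8,9,10}→6  {6,7,8,9,10}→6
  6 left: {5,6,7,8,9,10}→12
  7 left: {3,5,6,7,8,9,10}→12  {4,5,6,7,8,9,10}→12
  8 left: {3,4,5,6,7,8,9,10}→24
  9 left: {1,3,4,5,6,7,8,9,10}→24  {2,3,4,5,6,7,8,9,10}→24
  placing 0:d first → 48 extensions
  placing 2:b first → 24 extensions
total linear extensions = 72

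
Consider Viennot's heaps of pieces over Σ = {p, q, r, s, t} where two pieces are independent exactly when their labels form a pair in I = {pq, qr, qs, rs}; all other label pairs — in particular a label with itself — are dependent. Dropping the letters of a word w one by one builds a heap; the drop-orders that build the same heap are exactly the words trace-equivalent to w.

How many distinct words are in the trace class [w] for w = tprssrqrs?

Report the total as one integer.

160

0(t) covers ∅
1(p) covers 0:t
2(r) covers 1:p
3(s) covers 1:p
4(s) covers 3:s
5(r) covers 2:r
6(q) covers 0:t
7(r) covers 5:r
8(s) covers 4:s
floor of heap: 0:t
completions by unplaced set U, small U first (add the entries for U minus each lowest piece of U):
  |U|=1: {6}:1  {7}:1  {8}:1
  |U|=2: {4,8}:1  {5,7}:1  {6,7}:2  {6,8}:2  {7,8}:2
  |U|=3: {2,5,7}:1  {3,4,8}:1  {4,6,8}:3  {4,7,8}:3  {5,6,7}:3  {5,7,8}:3  {6,7,8}:6
  |U|=4: {2,5,6,7}:4  {2,5,7,8}:4  {3,4,6,8}:4  {3,4,7,8}:4  {4,5,7,8}:6  {4,6,7,8}:12  {5,6,7,8}:12
  |U|=5: {2,4,5,7,8}:10  {2,5,6,7,8}:20  {3,4,5,7,8}:10  {3,4,6,7,8}:20  {4,5,6,7,8}:30
  |U|=6: {2,3,4,5,7,8}:20  {2,4,5,6,7,8}:60  {3,4,5,6,7,8}:60
  |U|=7: {1,2,3,4,5,7,8}:20  {2,3,4,5,6,7,8}:140
  start at 0(t): 160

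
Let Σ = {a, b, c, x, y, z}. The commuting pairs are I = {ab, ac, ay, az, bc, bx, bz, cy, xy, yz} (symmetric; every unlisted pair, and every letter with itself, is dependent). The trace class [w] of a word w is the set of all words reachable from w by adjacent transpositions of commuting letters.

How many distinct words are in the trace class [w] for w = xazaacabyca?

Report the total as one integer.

3080

piece 0:x — minimal
piece 1:a rests on {0:x}
piece 2:z rests on {0:x}
piece 3:a rests on {1:a}
piece 4:a rests on {3:a}
piece 5:c rests on {2:z}
piece 6:a rests on {4:a}
piece 7:b — minimal
piece 8:y rests on {7:b}
piece 9:c rests on {5:c}
piece 10:a rests on {6:a}
minimal pieces: {0:x, 7:b}
ways to finish when only these pieces remain (= sum over removing one remaining piece with nothing left below it):
  1 left: {8}→1  {9}→1  {10}→1
  2 left: {5,9}→1  {6,10}→1  {7,8}→1  {8,9}→2  {8,10}→2  {9,10}→2
  3 left: {2,5,9}→1  {4,6,10}→1  {5,8,9}→3  {5,9,10}→3  {6,8,10}→3  {6,9,10}→3  {7,8,9}→3  {7,8,10}→3  {8,9,10}→6
  4 left: {2,5,8,9}→4  {2,5,9,10}→4  {3,4,6,10}→1  {4,6,8,10}→4  {4,6,9,10}→4  {5,6,9,10}→6  {5,7,8,9}→6  {5,8,9,10}→12  {6,7,8,10}→6  {6,8,9,10}→12  {7,8,9,10}→12
  5 left: {1,3,4,6,10}→1  {2,5,6,9,10}→10  {2,5,7,8,9}→10  {2,5,8,9,10}→20  {3,4,6,8,10}→5  {3,4,6,9,10}→5  {4,5,6,9,10}→10  {4,6,7,8,10}→10  {4,6,8,9,10}→20  {5,6,8,9,10}→30  {5,7,8,9,10}→30  {6,7,8,9,10}→30
  6 left: {1,3,4,6,8,10}→6  {1,3,4,6,9,10}→6  {2,4,5,6,9,10}→20  {2,5,6,8,9,10}→60  {2,5,7,8,9,10}→60  {3,4,5,6,9,10}→15  {3,4,6,7,8,10}→15  {3,4,6,8,9,10}→30  {4,5,6,8,9,10}→60  {4,6,7,8,9,10}→60  {5,6,7,8,9,10}→90
  7 left: {1,3,4,5,6,9,10}→21  {1,3,4,6,7,8,10}→21  {1,3,4,6,8,9,10}→42  {2,3,4,5,6,9,10}→35  {2,4,5,6,8,9,10}→140  {2,5,6,7,8,9,10}→210  {3,4,5,6,8,9,10}→105  {3,4,6,7,8,9,10}→105  {4,5,6,7,8,9,10}→210
  8 left: {1,2,3,4,5,6,9,10}→56  {1,3,4,5,6,8,9,10}→168  {1,3,4,6,7,8,9,10}→168  {2,3,4,5,6,8,9,10}→280  {2,4,5,6,7,8,9,10}→560  {3,4,5,6,7,8,9,10}→420
  9 left: {0,1,2,3,4,5,6,9,10}→56  {1,2,3,4,5,6,8,9,10}→504  {1,3,4,5,6,7,8,9,10}→756  {2,3,4,5,6,7,8,9,10}→1260
  placing 0:x first → 2520 extensions
  placing 7:b first → 560 extensions
total linear extensions = 3080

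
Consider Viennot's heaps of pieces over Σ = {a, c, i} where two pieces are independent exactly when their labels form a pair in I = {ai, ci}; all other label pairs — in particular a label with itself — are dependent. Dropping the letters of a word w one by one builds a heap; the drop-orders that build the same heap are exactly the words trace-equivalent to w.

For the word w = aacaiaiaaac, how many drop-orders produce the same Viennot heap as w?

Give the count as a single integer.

55

#0=a has no predecessor
#1=a depends on [0:a]
#2=c depends on [1:a]
#3=a depends on [2:c]
#4=i has no predecessor
#5=a depends on [3:a]
#6=i depends on [4:i]
#7=a depends on [5:a]
#8=a depends on [7:a]
#9=a depends on [8:a]
#10=c depends on [9:a]
sources: [0:a, 4:i]
N(rest) = Σ N(rest − s) over sources s of rest; N(one piece) = 1:
  size 1 → [6]=1  [10]=1
  size 2 → [4,6]=1  [6,10]=2  [9,10]=1
  size 3 → [4,6,10]=3  [6,9,10]=3  [8,9,10]=1
  size 4 → [4,6,9,10]=6  [6,8,9,10]=4  [7,8,9,10]=1
  size 5 → [4,6,8,9,10]=10  [5,7,8,9,10]=1  [6,7,8,9,10]=5
  size 6 → [3,5,7,8,9,10]=1  [4,6,7,8,9,10]=15  [5,6,7,8,9,10]=6
  size 7 → [2,3,5,7,8,9,10]=1  [3,5,6,7,8,9,10]=7  [4,5,6,7,8,9,10]=21
  size 8 → [1,2,3,5,7,8,9,10]=1  [2,3,5,6,7,8,9,10]=8  [3,4,5,6,7,8,9,10]=28
  size 9 → [0,1,2,3,5,7,8,9,10]=1  [1,2,3,5,6,7,8,9,10]=9  [2,3,4,5,6,7,8,9,10]=36
  first=0(a) contributes 45
  first=4(i) contributes 10
|[w]| = 55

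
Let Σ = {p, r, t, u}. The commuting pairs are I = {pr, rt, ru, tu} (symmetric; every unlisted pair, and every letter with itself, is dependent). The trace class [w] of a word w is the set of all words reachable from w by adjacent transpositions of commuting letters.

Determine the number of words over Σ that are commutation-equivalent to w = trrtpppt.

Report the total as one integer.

28

piece 0:t — minimal
piece 1:r — minimal
piece 2:r rests on {1:r}
piece 3:t rests on {0:t}
piece 4:p rests on {3:t}
piece 5:p rests on {4:p}
piece 6:p rests on {5:p}
piece 7:t rests on {6:p}
minimal pieces: {0:t, 1:r}
ways to finish when only these pieces remain (= sum over removing one remaining piece with nothing left below it):
  1 left: {2}→1  {7}→1
  2 left: {1,2}→1  {2,7}→2  {6,7}→1
  3 left: {1,2,7}→3  {2,6,7}→3  {5,6,7}→1
  4 left: {1,2,6,7}→6  {2,5,6,7}→4  {4,5,6,7}→1
  5 left: {1,2,5,6,7}→10  {2,4,5,6,7}→5  {3,4,5,6,7}→1
  6 left: {0,3,4,5,6,7}→1  {1,2,4,5,6,7}→15  {2,3,4,5,6,7}→6
  placing 0:t first → 21 extensions
  placing 1:r first → 7 extensions
total linear extensions = 28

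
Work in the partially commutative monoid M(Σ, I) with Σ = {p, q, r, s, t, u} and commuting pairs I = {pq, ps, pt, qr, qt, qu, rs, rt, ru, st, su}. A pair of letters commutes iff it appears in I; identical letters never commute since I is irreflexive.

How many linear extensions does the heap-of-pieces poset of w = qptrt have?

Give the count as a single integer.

30

piece 0:q — minimal
piece 1:p — minimal
piece 2:t — minimal
piece 3:r rests on {1:p}
piece 4:t rests on {2:t}
minimal pieces: {0:q, 1:p, 2:t}
ways to finish when only these pieces remain (= sum over removing one remaining piece with nothing left below it):
  1 left: {0}→1  {3}→1  {4}→1
  2 left: {0,3}→2  {0,4}→2  {1,3}→1  {2,4}→1  {3,4}→2
  3 left: {0,1,3}→3  {0,2,4}→3  {0,3,4}→6  {1,3,4}→3  {2,3,4}→3
  placing 0:q first → 6 extensions
  placing 1:p first → 12 extensions
  placing 2:t first → 12 extensions
total linear extensions = 30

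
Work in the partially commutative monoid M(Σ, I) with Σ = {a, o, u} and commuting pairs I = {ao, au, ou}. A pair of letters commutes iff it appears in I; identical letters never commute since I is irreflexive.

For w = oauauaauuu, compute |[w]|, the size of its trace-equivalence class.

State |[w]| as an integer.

0(o) covers ∅
1(a) covers ∅
2(u) covers ∅
3(a) covers 1:a
4(u) covers 2:u
5(a) covers 3:a
6(a) covers 5:a
7(u) covers 4:u
8(u) covers 7:u
9(u) covers 8:u
floor of heap: 0:o, 1:a, 2:u
completions by unplaced set U, small U first (add the entries for U minus each lowest piece of U):
  |U|=1: {0}:1  {6}:1  {9}:1
  |U|=2: {0,6}:2  {0,9}:2  {5,6}:1  {6,9}:2  {8,9}:1
  |U|=3: {0,5,6}:3  {0,6,9}:6  {0,8,9}:3  {3,5,6}:1  {5,6,9}:3  {6,8,9}:3  {7,8,9}:1
  |U|=4: {0,3,5,6}:4  {0,5,6,9}:12  {0,6,8,9}:12  {0,7,8,9}:4  {1,3,5,6}:1  {3,5,6,9}:4  {4,7,8,9}:1  {5,6,8,9}:6  {6,7,8,9}:4
  |U|=5: {0,1,3,5,6}:5  {0,3,5,6,9}:20  {0,4,7,8,9}:5  {0,5,6,8,9}:30  {0,6,7,8,9}:20  {1,3,5,6,9}:5  {2,4,7,8,9}:1  {3,5,6,8,9}:10  {4,6,7,8,9}:5  {5,6,7,8,9}:10
  |U|=6: {0,1,3,5,6,9}:30  {0,2,4,7,8,9}:6  {0,3,5,6,8,9}:60  {0,4,6,7,8,9}:30  {0,5,6,7,8,9}:60  {1,3,5,6,8,9}:15  {2,4,6,7,8,9}:6  {3,5,6,7,8,9}:20  {4,5,6,7,8,9}:15
  |U|=7: {0,1,3,5,6,8,9}:105  {0,2,4,6,7,8,9}:42  {0,3,5,6,7,8,9}:140  {0,4,5,6,7,8,9}:105  {1,3,5,6,7,8,9}:35  {2,4,5,6,7,8,9}:21  {3,4,5,6,7,8,9}:35
  |U|=8: {0,1,3,5,6,7,8,9}:280  {0,2,4,5,6,7,8,9}:168  {0,3,4,5,6,7,8,9}:280  {1,3,4,5,6,7,8,9}:70  {2,3,4,5,6,7,8,9}:56
  start at 0(o): 126
  start at 1(a): 504
  start at 2(u): 630
sum over floor = 1260

1260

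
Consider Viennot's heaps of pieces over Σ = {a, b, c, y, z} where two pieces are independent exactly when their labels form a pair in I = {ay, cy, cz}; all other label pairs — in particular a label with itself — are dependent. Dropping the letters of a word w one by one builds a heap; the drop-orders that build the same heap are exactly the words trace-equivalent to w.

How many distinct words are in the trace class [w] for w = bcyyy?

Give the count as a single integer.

4

0(b) covers ∅
1(c) covers 0:b
2(y) covers 0:b
3(y) covers 2:y
4(y) covers 3:y
floor of heap: 0:b
completions by unplaced set U, small U first (add the entries for U minus each lowest piece of U):
  |U|=1: {1}:1  {4}:1
  |U|=2: {1,4}:2  {3,4}:1
  |U|=3: {1,3,4}:3  {2,3,4}:1
  start at 0(b): 4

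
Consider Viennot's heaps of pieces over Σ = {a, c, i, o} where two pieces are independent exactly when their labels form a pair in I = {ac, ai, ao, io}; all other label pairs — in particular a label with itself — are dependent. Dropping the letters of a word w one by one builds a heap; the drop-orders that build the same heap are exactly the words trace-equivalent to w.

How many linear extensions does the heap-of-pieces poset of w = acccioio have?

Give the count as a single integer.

piece 0:a — minimal
piece 1:c — minimal
piece 2:c rests on {1:c}
piece 3:c rests on {2:c}
piece 4:i rests on {3:c}
piece 5:o rests on {3:c}
piece 6:i rests on {4:i}
piece 7:o rests on {5:o}
minimal pieces: {0:a, 1:c}
ways to finish when only these pieces remain (= sum over removing one remaining piece with nothing left below it):
  1 left: {0}→1  {6}→1  {7}→1
  2 left: {0,6}→2  {0,7}→2  {4,6}→1  {5,7}→1  {6,7}→2
  3 left: {0,4,6}→3  {0,5,7}→3  {0,6,7}→6  {4,6,7}→3  {5,6,7}→3
  4 left: {0,4,6,7}→12  {0,5,6,7}→12  {4,5,6,7}→6
  5 left: {0,4,5,6,7}→30  {3,4,5,6,7}→6
  6 left: {0,3,4,5,6,7}→36  {2,3,4,5,6,7}→6
  placing 0:a first → 6 extensions
  placing 1:c first → 42 extensions
total linear extensions = 48

48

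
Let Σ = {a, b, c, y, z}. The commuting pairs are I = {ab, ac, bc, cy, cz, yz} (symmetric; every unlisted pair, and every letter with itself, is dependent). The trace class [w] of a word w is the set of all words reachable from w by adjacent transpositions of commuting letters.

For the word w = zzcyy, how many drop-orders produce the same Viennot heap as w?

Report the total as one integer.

0(z) covers ∅
1(z) covers 0:z
2(c) covers ∅
3(y) covers ∅
4(y) covers 3:y
floor of heap: 0:z, 2:c, 3:y
completions by unplaced set U, small U first (add the entries for U minus each lowest piece of U):
  |U|=1: {1}:1  {2}:1  {4}:1
  |U|=2: {0,1}:1  {1,2}:2  {1,4}:2  {2,4}:2  {3,4}:1
  |U|=3: {0,1,2}:3  {0,1,4}:3  {1,2,4}:6  {1,3,4}:3  {2,3,4}:3
  start at 0(z): 12
  start at 2(c): 6
  start at 3(y): 12
sum over floor = 30

30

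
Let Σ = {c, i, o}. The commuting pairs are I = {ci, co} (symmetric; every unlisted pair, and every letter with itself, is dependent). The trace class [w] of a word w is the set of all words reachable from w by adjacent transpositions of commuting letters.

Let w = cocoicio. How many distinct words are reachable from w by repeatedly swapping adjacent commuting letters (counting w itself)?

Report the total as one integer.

piece 0:c — minimal
piece 1:o — minimal
piece 2:c rests on {0:c}
piece 3:o rests on {1:o}
piece 4:i rests on {3:o}
piece 5:c rests on {2:c}
piece 6:i rests on {4:i}
piece 7:o rests on {6:i}
minimal pieces: {0:c, 1:o}
ways to finish when only these pieces remain (= sum over removing one remaining piece with nothing left below it):
  1 left: {5}→1  {7}→1
  2 left: {2,5}→1  {5,7}→2  {6,7}→1
  3 left: {0,2,5}→1  {2,5,7}→3  {4,6,7}→1  {5,6,7}→3
  4 left: {0,2,5,7}→4  {2,5,6,7}→6  {3,4,6,7}→1  {4,5,6,7}→4
  5 left: {0,2,5,6,7}→10  {1,3,4,6,7}→1  {2,4,5,6,7}→10  {3,4,5,6,7}→5
  6 left: {0,2,4,5,6,7}→20  {1,3,4,5,6,7}→6  {2,3,4,5,6,7}→15
  placing 0:c first → 21 extensions
  placing 1:o first → 35 extensions
total linear extensions = 56

56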